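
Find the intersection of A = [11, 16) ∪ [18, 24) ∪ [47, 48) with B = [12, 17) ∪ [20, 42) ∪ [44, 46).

[12, 16) ∪ [20, 24)

[11, 16) overlaps B on [12, 16).
[18, 24) overlaps B on [20, 24).
[47, 48) falls entirely outside B.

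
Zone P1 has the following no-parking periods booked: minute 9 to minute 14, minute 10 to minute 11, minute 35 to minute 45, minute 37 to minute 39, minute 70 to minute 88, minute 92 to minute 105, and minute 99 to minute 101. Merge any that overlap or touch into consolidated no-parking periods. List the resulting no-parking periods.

minute 10 to minute 11 overlaps/touches minute 9 to minute 14 → extend to minute 9 to minute 14.
minute 35 to minute 45 is disjoint → start new block.
minute 37 to minute 39 overlaps/touches minute 35 to minute 45 → extend to minute 35 to minute 45.
minute 70 to minute 88 is disjoint → start new block.
minute 92 to minute 105 is disjoint → start new block.
minute 99 to minute 101 overlaps/touches minute 92 to minute 105 → extend to minute 92 to minute 105.

minute 9 to minute 14, minute 35 to minute 45, minute 70 to minute 88, minute 92 to minute 105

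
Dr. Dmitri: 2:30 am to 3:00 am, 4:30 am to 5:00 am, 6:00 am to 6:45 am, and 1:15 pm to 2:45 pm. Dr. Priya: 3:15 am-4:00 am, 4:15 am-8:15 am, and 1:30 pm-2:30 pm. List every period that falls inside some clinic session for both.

2:30 am-3:00 am: no overlap with the second set.
4:30 am-5:00 am meets the second set on 4:30 am-5:00 am.
6:00 am-6:45 am meets the second set on 6:00 am-6:45 am.
1:15 pm-2:45 pm meets the second set on 1:30 pm-2:30 pm.

4:30 am-5:00 am, 6:00 am-6:45 am, 1:30 pm-2:30 pm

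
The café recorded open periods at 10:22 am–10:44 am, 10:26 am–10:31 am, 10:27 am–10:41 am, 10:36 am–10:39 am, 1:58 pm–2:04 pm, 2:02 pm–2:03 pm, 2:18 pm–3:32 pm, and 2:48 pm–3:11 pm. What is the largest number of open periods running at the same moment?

3

Walk the sorted start/end points keeping a running depth.
The depth first hits 3 at 10:27 am.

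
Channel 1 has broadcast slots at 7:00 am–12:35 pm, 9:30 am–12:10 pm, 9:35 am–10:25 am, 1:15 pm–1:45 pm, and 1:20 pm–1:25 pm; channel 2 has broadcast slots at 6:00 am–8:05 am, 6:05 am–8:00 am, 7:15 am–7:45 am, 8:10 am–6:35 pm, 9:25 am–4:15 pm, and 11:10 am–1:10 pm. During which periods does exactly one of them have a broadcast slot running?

First set merges to 7:00 am–12:35 pm, 1:15 pm–1:45 pm.
Second set merges to 6:00 am–8:05 am, 8:10 am–6:35 pm.
A \ B = 8:05 am–8:10 am.
B \ A = 6:00 am–7:00 am, 12:35 pm–1:15 pm, 1:45 pm–6:35 pm.
Union of the two gives the symmetric difference.

6:00 am–7:00 am, 8:05 am–8:10 am, 12:35 pm–1:15 pm, 1:45 pm–6:35 pm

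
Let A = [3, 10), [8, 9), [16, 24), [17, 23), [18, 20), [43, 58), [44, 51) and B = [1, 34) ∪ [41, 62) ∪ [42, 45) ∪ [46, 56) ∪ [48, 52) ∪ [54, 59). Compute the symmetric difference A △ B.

[1, 3) ∪ [10, 16) ∪ [24, 34) ∪ [41, 43) ∪ [58, 62)

First set merges to [3, 10), [16, 24), [43, 58).
Second set merges to [1, 34), [41, 62).
A but not B: none.
B but not A: [1, 3), [10, 16), [24, 34), [41, 43), [58, 62).
Combining gives A △ B.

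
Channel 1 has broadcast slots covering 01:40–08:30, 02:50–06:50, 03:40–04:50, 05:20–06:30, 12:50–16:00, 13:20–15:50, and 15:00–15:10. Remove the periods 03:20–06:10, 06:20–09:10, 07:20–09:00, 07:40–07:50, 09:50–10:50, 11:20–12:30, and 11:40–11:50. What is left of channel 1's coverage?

First set merges to 01:40–08:30, 12:50–16:00.
Second set merges to 03:20–06:10, 06:20–09:10, 09:50–10:50, 11:20–12:30.
01:40–08:30 minus B → 01:40–03:20, 06:10–06:20.
12:50–16:00: no B overlap → unchanged.

01:40–03:20, 06:10–06:20, 12:50–16:00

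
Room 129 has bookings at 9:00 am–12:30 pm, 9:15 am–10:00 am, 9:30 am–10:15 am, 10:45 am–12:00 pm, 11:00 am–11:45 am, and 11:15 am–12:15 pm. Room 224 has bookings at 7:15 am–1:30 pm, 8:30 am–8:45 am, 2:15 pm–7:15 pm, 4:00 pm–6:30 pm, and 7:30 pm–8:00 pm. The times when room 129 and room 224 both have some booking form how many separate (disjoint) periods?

1

A, merged: 9:00 am–12:30 pm.
B, merged: 7:15 am–1:30 pm, 2:15 pm–7:15 pm, 7:30 pm–8:00 pm.
A ∩ B = 9:00 am–12:30 pm.
That is 1 disjoint piece.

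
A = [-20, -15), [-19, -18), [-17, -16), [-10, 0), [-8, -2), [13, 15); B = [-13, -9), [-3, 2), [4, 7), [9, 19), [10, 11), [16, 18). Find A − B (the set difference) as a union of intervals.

[-20, -15) ∪ [-9, -3)

Merge the first list: [-20, -15), [-10, 0), [13, 15).
Merge the second list: [-13, -9), [-3, 2), [4, 7), [9, 19).
[-20, -15): nothing removed.
[-10, 0) \ B = [-9, -3).
[13, 15): entirely removed.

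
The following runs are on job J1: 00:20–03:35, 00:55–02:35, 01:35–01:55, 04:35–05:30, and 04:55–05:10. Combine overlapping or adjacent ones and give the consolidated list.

00:55–02:35 overlaps/touches 00:20–03:35 → extend to 00:20–03:35.
01:35–01:55 overlaps/touches 00:20–03:35 → extend to 00:20–03:35.
04:35–05:30 is disjoint → start new block.
04:55–05:10 overlaps/touches 04:35–05:30 → extend to 04:35–05:30.

00:20–03:35, 04:35–05:30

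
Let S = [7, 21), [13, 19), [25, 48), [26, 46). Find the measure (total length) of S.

Merged: [7, 21), [25, 48).
Lengths: 14 + 23 = 37.

37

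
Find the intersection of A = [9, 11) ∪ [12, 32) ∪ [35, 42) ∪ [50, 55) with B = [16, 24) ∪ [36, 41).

[16, 24) ∪ [36, 41)

[9, 11) meets no B interval.
[12, 32) ∩ B → [16, 24).
[35, 42) ∩ B → [36, 41).
[50, 55) meets no B interval.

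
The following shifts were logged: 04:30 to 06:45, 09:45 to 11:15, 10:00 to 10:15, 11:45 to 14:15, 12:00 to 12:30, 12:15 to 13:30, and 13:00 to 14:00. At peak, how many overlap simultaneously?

3

Sweep endpoints in order; track running count of active intervals.
Peak of 3 reached at 12:15.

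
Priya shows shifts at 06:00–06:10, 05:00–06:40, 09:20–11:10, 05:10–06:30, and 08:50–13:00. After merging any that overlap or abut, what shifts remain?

05:00–06:40, 08:50–13:00

Sort by start: 05:00–06:40, 05:10–06:30, 06:00–06:10, 08:50–13:00, 09:20–11:10.
05:10–06:30 overlaps/touches 05:00–06:40 → extend to 05:00–06:40.
06:00–06:10 overlaps/touches 05:00–06:40 → extend to 05:00–06:40.
08:50–13:00 is disjoint → start new block.
09:20–11:10 overlaps/touches 08:50–13:00 → extend to 08:50–13:00.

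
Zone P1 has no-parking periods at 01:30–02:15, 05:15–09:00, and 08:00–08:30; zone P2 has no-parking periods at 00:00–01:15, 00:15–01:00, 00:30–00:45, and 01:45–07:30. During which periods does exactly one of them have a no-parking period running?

00:00–01:15, 01:30–01:45, 02:15–05:15, 07:30–09:00

First set merges to 01:30–02:15, 05:15–09:00.
Second set merges to 00:00–01:15, 01:45–07:30.
A but not B: 01:30–01:45, 07:30–09:00.
B but not A: 00:00–01:15, 02:15–05:15.
Combining gives A △ B.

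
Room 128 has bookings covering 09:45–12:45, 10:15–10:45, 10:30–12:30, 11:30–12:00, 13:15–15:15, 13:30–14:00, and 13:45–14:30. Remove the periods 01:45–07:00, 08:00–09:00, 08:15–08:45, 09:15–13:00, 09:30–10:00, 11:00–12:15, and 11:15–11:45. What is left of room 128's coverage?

Merge the first list: 09:45-12:45, 13:15-15:15.
Merge the second list: 01:45-07:00, 08:00-09:00, 09:15-13:00.
09:45-12:45: entirely removed.
13:15-15:15: nothing removed.

13:15-15:15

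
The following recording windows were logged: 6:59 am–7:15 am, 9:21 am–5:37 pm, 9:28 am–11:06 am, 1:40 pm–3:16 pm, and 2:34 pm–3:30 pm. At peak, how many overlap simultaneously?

At 2:34 pm, 3 of the intervals are simultaneously active.
No point has more.

3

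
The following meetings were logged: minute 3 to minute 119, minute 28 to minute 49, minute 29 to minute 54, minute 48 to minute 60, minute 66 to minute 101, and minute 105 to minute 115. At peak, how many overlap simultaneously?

At minute 48, 4 of the intervals are simultaneously active.
No point has more.

4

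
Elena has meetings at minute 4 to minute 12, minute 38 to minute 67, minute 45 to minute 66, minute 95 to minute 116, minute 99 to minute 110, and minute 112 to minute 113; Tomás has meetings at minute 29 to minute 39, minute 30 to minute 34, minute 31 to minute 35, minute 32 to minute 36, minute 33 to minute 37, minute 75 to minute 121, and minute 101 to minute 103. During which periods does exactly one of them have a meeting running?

First set merges to minute 4 to minute 12, minute 38 to minute 67, minute 95 to minute 116.
Second set merges to minute 29 to minute 39, minute 75 to minute 121.
A \ B = minute 4 to minute 12, minute 39 to minute 67.
B \ A = minute 29 to minute 38, minute 75 to minute 95, minute 116 to minute 121.
Union of the two gives the symmetric difference.

minute 4 to minute 12, minute 29 to minute 38, minute 39 to minute 67, minute 75 to minute 95, minute 116 to minute 121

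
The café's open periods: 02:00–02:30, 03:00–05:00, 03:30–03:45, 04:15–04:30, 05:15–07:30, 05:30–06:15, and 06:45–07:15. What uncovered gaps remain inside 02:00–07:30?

The merged coverage is 02:00-02:30, 03:00-05:00, 05:15-07:30.
Complement within 02:00-07:30: 02:30-03:00, 05:00-05:15.

02:30-03:00, 05:00-05:15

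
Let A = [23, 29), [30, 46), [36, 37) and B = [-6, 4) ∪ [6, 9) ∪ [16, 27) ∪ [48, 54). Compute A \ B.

A, merged: [23, 29), [30, 46).
[23, 29) minus B → [27, 29).
[30, 46): no B overlap → unchanged.

[27, 29) ∪ [30, 46)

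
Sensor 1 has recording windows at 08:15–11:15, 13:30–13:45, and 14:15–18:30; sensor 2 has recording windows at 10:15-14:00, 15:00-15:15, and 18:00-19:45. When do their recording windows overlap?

10:15–11:15, 13:30–13:45, 15:00–15:15, 18:00–18:30

08:15–11:15 overlaps B on 10:15–11:15.
13:30–13:45 overlaps B on 13:30–13:45.
14:15–18:30 overlaps B on 15:00–15:15, 18:00–18:30.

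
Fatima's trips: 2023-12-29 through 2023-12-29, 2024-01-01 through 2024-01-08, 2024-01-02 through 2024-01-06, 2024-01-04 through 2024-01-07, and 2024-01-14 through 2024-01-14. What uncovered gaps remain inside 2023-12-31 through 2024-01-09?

The merged coverage is 2023-12-29 through 2023-12-29, 2024-01-01 through 2024-01-08, 2024-01-14 through 2024-01-14.
Complement within 2023-12-31 through 2024-01-09: 2023-12-31 through 2023-12-31, 2024-01-09 through 2024-01-09.

2023-12-31 through 2023-12-31, 2024-01-09 through 2024-01-09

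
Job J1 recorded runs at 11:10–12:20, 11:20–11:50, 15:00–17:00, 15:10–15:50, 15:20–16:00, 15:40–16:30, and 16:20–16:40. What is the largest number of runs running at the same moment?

Walk the sorted start/end points keeping a running depth.
The depth first hits 4 at 15:40.

4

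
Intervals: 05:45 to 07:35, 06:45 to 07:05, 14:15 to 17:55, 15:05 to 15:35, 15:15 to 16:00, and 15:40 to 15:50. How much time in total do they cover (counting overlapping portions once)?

5 h 30 min

Merged: 05:45–07:35, 14:15–17:55.
Lengths: 1 h 50 min + 3 h 40 min = 5 h 30 min.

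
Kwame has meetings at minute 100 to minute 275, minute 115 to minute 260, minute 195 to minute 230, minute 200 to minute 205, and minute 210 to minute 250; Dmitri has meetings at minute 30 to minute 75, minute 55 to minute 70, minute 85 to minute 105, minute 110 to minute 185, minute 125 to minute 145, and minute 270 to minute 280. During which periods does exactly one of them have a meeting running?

Merge the first list: minute 100 to minute 275.
Merge the second list: minute 30 to minute 75, minute 85 to minute 105, minute 110 to minute 185, minute 270 to minute 280.
A \ B = minute 105 to minute 110, minute 185 to minute 270.
B \ A = minute 30 to minute 75, minute 85 to minute 100, minute 275 to minute 280.
Union of the two gives the symmetric difference.

minute 30 to minute 75, minute 85 to minute 100, minute 105 to minute 110, minute 185 to minute 270, minute 275 to minute 280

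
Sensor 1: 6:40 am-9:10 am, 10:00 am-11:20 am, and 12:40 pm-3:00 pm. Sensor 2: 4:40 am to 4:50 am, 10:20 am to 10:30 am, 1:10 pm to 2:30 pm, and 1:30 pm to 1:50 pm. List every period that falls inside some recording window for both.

Merge the second list: 4:40 am-4:50 am, 10:20 am-10:30 am, 1:10 pm-2:30 pm.
6:40 am-9:10 am meets no B interval.
10:00 am-11:20 am ∩ B → 10:20 am-10:30 am.
12:40 pm-3:00 pm ∩ B → 1:10 pm-2:30 pm.

10:20 am-10:30 am, 1:10 pm-2:30 pm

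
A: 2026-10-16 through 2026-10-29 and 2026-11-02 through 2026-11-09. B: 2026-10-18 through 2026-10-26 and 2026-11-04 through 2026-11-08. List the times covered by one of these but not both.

2026-10-16 through 2026-10-17, 2026-10-27 through 2026-10-29, 2026-11-02 through 2026-11-03, 2026-11-09 through 2026-11-09

A \ B = 2026-10-16 through 2026-10-17, 2026-10-27 through 2026-10-29, 2026-11-02 through 2026-11-03, 2026-11-09 through 2026-11-09.
B \ A = none.
Union of the two gives the symmetric difference.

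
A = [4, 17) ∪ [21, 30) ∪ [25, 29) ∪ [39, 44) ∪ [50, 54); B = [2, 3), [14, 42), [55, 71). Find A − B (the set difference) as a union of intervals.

First set merges to [4, 17), [21, 30), [39, 44), [50, 54).
[4, 17) \ B = [4, 14).
[21, 30): entirely removed.
[39, 44) \ B = [42, 44).
[50, 54): nothing removed.

[4, 14) ∪ [42, 44) ∪ [50, 54)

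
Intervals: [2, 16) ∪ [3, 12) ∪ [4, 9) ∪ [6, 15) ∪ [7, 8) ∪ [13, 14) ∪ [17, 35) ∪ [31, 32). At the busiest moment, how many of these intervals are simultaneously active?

5

Walk the sorted start/end points keeping a running depth.
The depth first hits 5 at 7.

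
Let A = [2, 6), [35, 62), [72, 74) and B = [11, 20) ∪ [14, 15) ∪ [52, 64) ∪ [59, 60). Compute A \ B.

Merge the second list: [11, 20), [52, 64).
[2, 6): no B overlap → unchanged.
[35, 62) minus B → [35, 52).
[72, 74): no B overlap → unchanged.

[2, 6) ∪ [35, 52) ∪ [72, 74)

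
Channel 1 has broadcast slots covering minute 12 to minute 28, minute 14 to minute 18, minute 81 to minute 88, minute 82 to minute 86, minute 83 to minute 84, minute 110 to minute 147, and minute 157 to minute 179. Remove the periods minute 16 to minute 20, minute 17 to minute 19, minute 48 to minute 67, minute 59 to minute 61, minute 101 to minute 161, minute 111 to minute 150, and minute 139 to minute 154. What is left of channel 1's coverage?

minute 12 to minute 16, minute 20 to minute 28, minute 81 to minute 88, minute 161 to minute 179

First set merges to minute 12 to minute 28, minute 81 to minute 88, minute 110 to minute 147, minute 157 to minute 179.
Second set merges to minute 16 to minute 20, minute 48 to minute 67, minute 101 to minute 161.
minute 12 to minute 28 with B removed leaves minute 12 to minute 16, minute 20 to minute 28.
minute 81 to minute 88 is untouched.
minute 110 to minute 147 lies entirely inside B → drops out.
minute 157 to minute 179 with B removed leaves minute 161 to minute 179.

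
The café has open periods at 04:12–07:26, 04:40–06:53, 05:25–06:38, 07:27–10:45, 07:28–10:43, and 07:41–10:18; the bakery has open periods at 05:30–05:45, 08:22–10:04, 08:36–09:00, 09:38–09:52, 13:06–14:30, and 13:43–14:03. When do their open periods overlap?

A, merged: 04:12-07:26, 07:27-10:45.
B, merged: 05:30-05:45, 08:22-10:04, 13:06-14:30.
04:12-07:26 overlaps B on 05:30-05:45.
07:27-10:45 overlaps B on 08:22-10:04.

05:30-05:45, 08:22-10:04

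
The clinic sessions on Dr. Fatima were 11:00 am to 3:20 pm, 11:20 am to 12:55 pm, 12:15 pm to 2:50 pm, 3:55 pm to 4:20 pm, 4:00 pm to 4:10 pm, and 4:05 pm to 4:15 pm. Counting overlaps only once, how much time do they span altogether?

4 h 45 min

Merged: 11:00 am–3:20 pm, 3:55 pm–4:20 pm.
Lengths: 4 h 20 min + 25 min = 4 h 45 min.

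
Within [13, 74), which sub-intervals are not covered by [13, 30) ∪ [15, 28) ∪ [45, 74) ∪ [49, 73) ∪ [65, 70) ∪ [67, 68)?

[30, 45)

Covered (merged): [13, 30), [45, 74).
Uncovered inside [13, 74): [30, 45).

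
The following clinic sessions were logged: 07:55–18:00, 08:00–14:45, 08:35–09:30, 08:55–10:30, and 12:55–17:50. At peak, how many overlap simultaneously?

Sweep endpoints in order; track running count of active intervals.
Peak of 4 reached at 08:55.

4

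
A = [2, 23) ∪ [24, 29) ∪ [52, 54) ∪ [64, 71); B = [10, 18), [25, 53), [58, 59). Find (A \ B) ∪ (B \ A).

A \ B = [2, 10), [18, 23), [24, 25), [53, 54), [64, 71).
B \ A = [29, 52), [58, 59).
Union of the two gives the symmetric difference.

[2, 10) ∪ [18, 23) ∪ [24, 25) ∪ [29, 52) ∪ [53, 54) ∪ [58, 59) ∪ [64, 71)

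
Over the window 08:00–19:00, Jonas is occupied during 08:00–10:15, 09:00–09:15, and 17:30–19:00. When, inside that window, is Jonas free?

10:15-17:30

Covered (merged): 08:00-10:15, 17:30-19:00.
Gaps within 08:00-19:00: 10:15-17:30.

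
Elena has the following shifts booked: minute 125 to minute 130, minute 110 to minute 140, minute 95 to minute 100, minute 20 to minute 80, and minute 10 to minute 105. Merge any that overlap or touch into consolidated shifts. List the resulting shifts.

Sort by start: minute 10 to minute 105, minute 20 to minute 80, minute 95 to minute 100, minute 110 to minute 140, minute 125 to minute 130.
minute 20 to minute 80 overlaps/touches minute 10 to minute 105 → extend to minute 10 to minute 105.
minute 95 to minute 100 overlaps/touches minute 10 to minute 105 → extend to minute 10 to minute 105.
minute 110 to minute 140 is disjoint → start new block.
minute 125 to minute 130 overlaps/touches minute 110 to minute 140 → extend to minute 110 to minute 140.

minute 10 to minute 105, minute 110 to minute 140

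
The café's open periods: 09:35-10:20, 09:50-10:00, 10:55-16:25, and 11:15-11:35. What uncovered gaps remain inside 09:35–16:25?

Covered (merged): 09:35–10:20, 10:55–16:25.
Gaps within 09:35–16:25: 10:20–10:55.

10:20–10:55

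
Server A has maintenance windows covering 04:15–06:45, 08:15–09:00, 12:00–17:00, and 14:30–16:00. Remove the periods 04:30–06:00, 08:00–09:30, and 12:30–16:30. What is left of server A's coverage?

04:15–04:30, 06:00–06:45, 12:00–12:30, 16:30–17:00

Merge the first list: 04:15–06:45, 08:15–09:00, 12:00–17:00.
04:15–06:45 with B removed leaves 04:15–04:30, 06:00–06:45.
08:15–09:00 lies entirely inside B → drops out.
12:00–17:00 with B removed leaves 12:00–12:30, 16:30–17:00.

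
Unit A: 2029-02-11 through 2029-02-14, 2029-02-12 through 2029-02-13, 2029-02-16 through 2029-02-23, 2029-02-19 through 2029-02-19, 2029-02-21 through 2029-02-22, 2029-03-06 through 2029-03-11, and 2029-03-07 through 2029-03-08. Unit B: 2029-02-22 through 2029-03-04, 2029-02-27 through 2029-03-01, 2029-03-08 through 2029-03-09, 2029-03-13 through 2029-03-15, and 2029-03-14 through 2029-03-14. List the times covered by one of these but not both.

First set merges to 2029-02-11 through 2029-02-14, 2029-02-16 through 2029-02-23, 2029-03-06 through 2029-03-11.
Second set merges to 2029-02-22 through 2029-03-04, 2029-03-08 through 2029-03-09, 2029-03-13 through 2029-03-15.
Only in the first: 2029-02-11 through 2029-02-14, 2029-02-16 through 2029-02-21, 2029-03-06 through 2029-03-07, 2029-03-10 through 2029-03-11.
Only in the second: 2029-02-24 through 2029-03-04, 2029-03-13 through 2029-03-15.
Together these are the periods covered by exactly one.

2029-02-11 through 2029-02-14, 2029-02-16 through 2029-02-21, 2029-02-24 through 2029-03-04, 2029-03-06 through 2029-03-07, 2029-03-10 through 2029-03-11, 2029-03-13 through 2029-03-15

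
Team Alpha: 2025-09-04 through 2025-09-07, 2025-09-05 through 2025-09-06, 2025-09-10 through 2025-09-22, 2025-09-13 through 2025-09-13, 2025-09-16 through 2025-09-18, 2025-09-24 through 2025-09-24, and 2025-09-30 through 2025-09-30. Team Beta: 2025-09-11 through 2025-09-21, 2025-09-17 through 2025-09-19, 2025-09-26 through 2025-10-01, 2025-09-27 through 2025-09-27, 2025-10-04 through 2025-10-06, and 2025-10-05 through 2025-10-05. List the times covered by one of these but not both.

2025-09-04 through 2025-09-07, 2025-09-10 through 2025-09-10, 2025-09-22 through 2025-09-22, 2025-09-24 through 2025-09-24, 2025-09-26 through 2025-09-29, 2025-10-01 through 2025-10-01, 2025-10-04 through 2025-10-06

First set merges to 2025-09-04 through 2025-09-07, 2025-09-10 through 2025-09-22, 2025-09-24 through 2025-09-24, 2025-09-30 through 2025-09-30.
Second set merges to 2025-09-11 through 2025-09-21, 2025-09-26 through 2025-10-01, 2025-10-04 through 2025-10-06.
A but not B: 2025-09-04 through 2025-09-07, 2025-09-10 through 2025-09-10, 2025-09-22 through 2025-09-22, 2025-09-24 through 2025-09-24.
B but not A: 2025-09-26 through 2025-09-29, 2025-10-01 through 2025-10-01, 2025-10-04 through 2025-10-06.
Combining gives A △ B.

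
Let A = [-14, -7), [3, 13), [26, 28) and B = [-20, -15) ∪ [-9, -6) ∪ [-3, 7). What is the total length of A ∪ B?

A ∪ B = [-20, -15), [-14, -6), [-3, 13), [26, 28).
Total: 5 + 8 + 16 + 2 = 31.

31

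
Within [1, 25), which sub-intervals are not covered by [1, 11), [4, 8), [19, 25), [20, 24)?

[11, 19)

After merging, the occupied span is [1, 11), [19, 25).
Complement within [1, 25): [11, 19).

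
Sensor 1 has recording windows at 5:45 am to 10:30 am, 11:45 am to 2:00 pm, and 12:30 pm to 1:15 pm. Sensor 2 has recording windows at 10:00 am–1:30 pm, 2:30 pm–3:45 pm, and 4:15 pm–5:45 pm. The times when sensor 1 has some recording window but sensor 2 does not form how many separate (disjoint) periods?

2

A, merged: 5:45 am–10:30 am, 11:45 am–2:00 pm.
A \ B = 5:45 am–10:00 am, 1:30 pm–2:00 pm.
That is 2 disjoint pieces.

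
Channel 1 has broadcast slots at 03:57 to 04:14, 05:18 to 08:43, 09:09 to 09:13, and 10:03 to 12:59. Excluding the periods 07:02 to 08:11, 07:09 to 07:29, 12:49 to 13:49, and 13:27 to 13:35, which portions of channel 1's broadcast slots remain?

03:57-04:14, 05:18-07:02, 08:11-08:43, 09:09-09:13, 10:03-12:49

Second set merges to 07:02-08:11, 12:49-13:49.
03:57-04:14 is untouched.
05:18-08:43 with B removed leaves 05:18-07:02, 08:11-08:43.
09:09-09:13 is untouched.
10:03-12:59 with B removed leaves 10:03-12:49.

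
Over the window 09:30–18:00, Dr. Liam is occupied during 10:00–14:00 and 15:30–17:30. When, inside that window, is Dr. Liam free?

09:30–10:00, 14:00–15:30, 17:30–18:00

After merging, the occupied span is 10:00–14:00, 15:30–17:30.
Gaps within 09:30–18:00: 09:30–10:00, 14:00–15:30, 17:30–18:00.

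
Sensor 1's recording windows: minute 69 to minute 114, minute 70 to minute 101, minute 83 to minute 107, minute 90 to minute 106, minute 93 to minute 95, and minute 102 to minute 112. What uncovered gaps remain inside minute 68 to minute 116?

The merged coverage is minute 69 to minute 114.
Uncovered inside minute 68 to minute 116: minute 68 to minute 69, minute 114 to minute 116.

minute 68 to minute 69, minute 114 to minute 116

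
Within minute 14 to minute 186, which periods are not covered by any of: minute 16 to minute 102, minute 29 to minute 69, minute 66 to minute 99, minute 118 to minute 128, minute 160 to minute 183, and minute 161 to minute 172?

The merged coverage is minute 16 to minute 102, minute 118 to minute 128, minute 160 to minute 183.
Gaps within minute 14 to minute 186: minute 14 to minute 16, minute 102 to minute 118, minute 128 to minute 160, minute 183 to minute 186.

minute 14 to minute 16, minute 102 to minute 118, minute 128 to minute 160, minute 183 to minute 186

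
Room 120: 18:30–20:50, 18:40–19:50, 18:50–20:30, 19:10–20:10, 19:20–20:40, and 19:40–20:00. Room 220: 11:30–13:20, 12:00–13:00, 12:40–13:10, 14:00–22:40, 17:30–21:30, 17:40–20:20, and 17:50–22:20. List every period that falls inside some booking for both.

A, merged: 18:30–20:50.
B, merged: 11:30–13:20, 14:00–22:40.
18:30–20:50 meets the second set on 18:30–20:50.

18:30–20:50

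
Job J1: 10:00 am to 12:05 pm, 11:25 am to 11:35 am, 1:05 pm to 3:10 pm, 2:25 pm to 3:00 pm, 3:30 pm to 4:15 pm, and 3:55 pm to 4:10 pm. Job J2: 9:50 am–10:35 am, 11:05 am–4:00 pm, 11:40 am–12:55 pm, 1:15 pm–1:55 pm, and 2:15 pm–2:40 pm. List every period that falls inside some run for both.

Merge the first list: 10:00 am-12:05 pm, 1:05 pm-3:10 pm, 3:30 pm-4:15 pm.
Merge the second list: 9:50 am-10:35 am, 11:05 am-4:00 pm.
10:00 am-12:05 pm meets the second set on 10:00 am-10:35 am, 11:05 am-12:05 pm.
1:05 pm-3:10 pm meets the second set on 1:05 pm-3:10 pm.
3:30 pm-4:15 pm meets the second set on 3:30 pm-4:00 pm.

10:00 am-10:35 am, 11:05 am-12:05 pm, 1:05 pm-3:10 pm, 3:30 pm-4:00 pm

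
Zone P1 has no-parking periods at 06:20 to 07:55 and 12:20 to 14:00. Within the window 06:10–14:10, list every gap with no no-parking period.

06:10–06:20, 07:55–12:20, 14:00–14:10

The merged coverage is 06:20–07:55, 12:20–14:00.
Uncovered inside 06:10–14:10: 06:10–06:20, 07:55–12:20, 14:00–14:10.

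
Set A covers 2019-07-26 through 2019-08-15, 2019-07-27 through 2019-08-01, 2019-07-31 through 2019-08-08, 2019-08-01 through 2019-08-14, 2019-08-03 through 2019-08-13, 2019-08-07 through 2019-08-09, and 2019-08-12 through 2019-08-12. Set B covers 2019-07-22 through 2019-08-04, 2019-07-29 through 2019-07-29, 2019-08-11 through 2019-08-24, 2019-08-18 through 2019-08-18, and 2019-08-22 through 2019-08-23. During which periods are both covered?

2019-07-26 through 2019-08-04, 2019-08-11 through 2019-08-15

A, merged: 2019-07-26 through 2019-08-15.
B, merged: 2019-07-22 through 2019-08-04, 2019-08-11 through 2019-08-24.
2019-07-26 through 2019-08-15 ∩ B → 2019-07-26 through 2019-08-04, 2019-08-11 through 2019-08-15.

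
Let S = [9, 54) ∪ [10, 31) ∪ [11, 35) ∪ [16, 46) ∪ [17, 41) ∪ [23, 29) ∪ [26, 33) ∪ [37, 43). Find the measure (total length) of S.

Merged: [9, 54).
Length: 45.

45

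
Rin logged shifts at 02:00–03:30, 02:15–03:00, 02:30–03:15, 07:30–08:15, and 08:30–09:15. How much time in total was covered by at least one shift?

3 h

Merged: 02:00–03:30, 07:30–08:15, 08:30–09:15.
Lengths: 1 h 30 min + 45 min + 45 min = 3 h.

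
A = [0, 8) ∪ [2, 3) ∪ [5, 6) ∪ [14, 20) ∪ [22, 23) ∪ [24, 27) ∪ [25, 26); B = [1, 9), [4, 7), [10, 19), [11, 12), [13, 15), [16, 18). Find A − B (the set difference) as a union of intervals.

[0, 1) ∪ [19, 20) ∪ [22, 23) ∪ [24, 27)

A, merged: [0, 8), [14, 20), [22, 23), [24, 27).
B, merged: [1, 9), [10, 19).
[0, 8) minus B → [0, 1).
[14, 20) minus B → [19, 20).
[22, 23): no B overlap → unchanged.
[24, 27): no B overlap → unchanged.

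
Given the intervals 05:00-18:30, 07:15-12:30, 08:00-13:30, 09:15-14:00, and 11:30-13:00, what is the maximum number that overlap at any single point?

Sweep endpoints in order; track running count of active intervals.
Peak of 5 reached at 11:30.

5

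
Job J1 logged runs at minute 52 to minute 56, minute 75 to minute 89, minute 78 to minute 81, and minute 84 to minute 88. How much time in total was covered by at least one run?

18 minutes

Merged: minute 52 to minute 56, minute 75 to minute 89.
Lengths: 4 minutes + 14 minutes = 18 minutes.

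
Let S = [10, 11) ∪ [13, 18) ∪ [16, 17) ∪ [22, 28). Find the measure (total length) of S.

12

Merged: [10, 11), [13, 18), [22, 28).
Lengths: 1 + 5 + 6 = 12.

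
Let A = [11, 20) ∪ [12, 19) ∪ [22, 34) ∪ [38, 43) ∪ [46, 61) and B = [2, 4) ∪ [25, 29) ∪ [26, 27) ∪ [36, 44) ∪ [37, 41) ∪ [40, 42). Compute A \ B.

Merge the first list: [11, 20), [22, 34), [38, 43), [46, 61).
Merge the second list: [2, 4), [25, 29), [36, 44).
[11, 20) is untouched.
[22, 34) with B removed leaves [22, 25), [29, 34).
[38, 43) lies entirely inside B → drops out.
[46, 61) is untouched.

[11, 20) ∪ [22, 25) ∪ [29, 34) ∪ [46, 61)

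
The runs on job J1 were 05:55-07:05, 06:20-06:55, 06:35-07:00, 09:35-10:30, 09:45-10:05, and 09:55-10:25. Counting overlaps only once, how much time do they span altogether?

2 h 5 min

Merged: 05:55–07:05, 09:35–10:30.
Lengths: 1 h 10 min + 55 min = 2 h 5 min.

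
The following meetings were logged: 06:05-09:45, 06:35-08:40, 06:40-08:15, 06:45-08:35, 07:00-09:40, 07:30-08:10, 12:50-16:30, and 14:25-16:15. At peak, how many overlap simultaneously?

6

Walk the sorted start/end points keeping a running depth.
The depth first hits 6 at 07:30.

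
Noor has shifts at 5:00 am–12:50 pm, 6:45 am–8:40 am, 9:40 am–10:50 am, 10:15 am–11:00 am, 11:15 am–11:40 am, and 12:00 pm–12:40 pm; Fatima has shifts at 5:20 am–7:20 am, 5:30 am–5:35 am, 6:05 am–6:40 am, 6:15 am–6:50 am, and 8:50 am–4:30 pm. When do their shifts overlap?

5:20 am–7:20 am, 8:50 am–12:50 pm

A, merged: 5:00 am–12:50 pm.
B, merged: 5:20 am–7:20 am, 8:50 am–4:30 pm.
5:00 am–12:50 pm ∩ B → 5:20 am–7:20 am, 8:50 am–12:50 pm.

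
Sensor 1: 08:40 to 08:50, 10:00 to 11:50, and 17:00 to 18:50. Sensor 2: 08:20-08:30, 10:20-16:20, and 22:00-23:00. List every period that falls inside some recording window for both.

10:20–11:50

08:40–08:50 meets no B interval.
10:00–11:50 ∩ B → 10:20–11:50.
17:00–18:50 meets no B interval.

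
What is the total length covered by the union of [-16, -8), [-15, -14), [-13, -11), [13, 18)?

Merged: [-16, -8), [13, 18).
Lengths: 8 + 5 = 13.

13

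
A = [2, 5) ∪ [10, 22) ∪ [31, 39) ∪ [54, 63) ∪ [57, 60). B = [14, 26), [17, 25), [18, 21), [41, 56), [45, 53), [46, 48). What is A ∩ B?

A, merged: [2, 5), [10, 22), [31, 39), [54, 63).
B, merged: [14, 26), [41, 56).
[2, 5) meets no B interval.
[10, 22) ∩ B → [14, 22).
[31, 39) meets no B interval.
[54, 63) ∩ B → [54, 56).

[14, 22) ∪ [54, 56)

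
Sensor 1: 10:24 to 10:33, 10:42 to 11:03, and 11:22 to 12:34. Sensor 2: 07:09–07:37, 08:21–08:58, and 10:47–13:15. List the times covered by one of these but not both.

A \ B = 10:24–10:33, 10:42–10:47.
B \ A = 07:09–07:37, 08:21–08:58, 11:03–11:22, 12:34–13:15.
Union of the two gives the symmetric difference.

07:09–07:37, 08:21–08:58, 10:24–10:33, 10:42–10:47, 11:03–11:22, 12:34–13:15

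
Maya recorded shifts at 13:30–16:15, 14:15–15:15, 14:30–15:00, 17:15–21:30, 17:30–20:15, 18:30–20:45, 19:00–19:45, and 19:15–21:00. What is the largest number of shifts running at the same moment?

Sweep endpoints in order; track running count of active intervals.
Peak of 5 reached at 19:15.

5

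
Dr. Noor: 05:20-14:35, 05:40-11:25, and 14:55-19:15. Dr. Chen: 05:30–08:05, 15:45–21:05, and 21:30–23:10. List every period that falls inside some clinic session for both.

First set merges to 05:20-14:35, 14:55-19:15.
05:20-14:35 meets the second set on 05:30-08:05.
14:55-19:15 meets the second set on 15:45-19:15.

05:30-08:05, 15:45-19:15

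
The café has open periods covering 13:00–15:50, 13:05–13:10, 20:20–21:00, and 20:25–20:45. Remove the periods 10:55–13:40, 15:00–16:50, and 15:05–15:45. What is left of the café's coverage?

13:40-15:00, 20:20-21:00

First set merges to 13:00-15:50, 20:20-21:00.
Second set merges to 10:55-13:40, 15:00-16:50.
13:00-15:50 with B removed leaves 13:40-15:00.
20:20-21:00 is untouched.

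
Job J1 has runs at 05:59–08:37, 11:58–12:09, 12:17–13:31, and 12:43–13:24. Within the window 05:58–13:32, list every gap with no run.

After merging, the occupied span is 05:59–08:37, 11:58–12:09, 12:17–13:31.
Gaps within 05:58–13:32: 05:58–05:59, 08:37–11:58, 12:09–12:17, 13:31–13:32.

05:58–05:59, 08:37–11:58, 12:09–12:17, 13:31–13:32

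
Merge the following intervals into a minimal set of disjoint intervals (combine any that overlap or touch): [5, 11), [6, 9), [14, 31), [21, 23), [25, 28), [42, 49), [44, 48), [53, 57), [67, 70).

[6, 9) overlaps/touches [5, 11) → extend to [5, 11).
[14, 31) is disjoint → start new block.
[21, 23) overlaps/touches [14, 31) → extend to [14, 31).
[25, 28) overlaps/touches [14, 31) → extend to [14, 31).
[42, 49) is disjoint → start new block.
[44, 48) overlaps/touches [42, 49) → extend to [42, 49).
[53, 57) is disjoint → start new block.
[67, 70) is disjoint → start new block.

[5, 11) ∪ [14, 31) ∪ [42, 49) ∪ [53, 57) ∪ [67, 70)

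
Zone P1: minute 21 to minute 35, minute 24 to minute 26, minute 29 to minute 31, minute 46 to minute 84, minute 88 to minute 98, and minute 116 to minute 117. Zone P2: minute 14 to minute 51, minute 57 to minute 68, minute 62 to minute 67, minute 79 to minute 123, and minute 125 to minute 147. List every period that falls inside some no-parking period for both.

minute 21 to minute 35, minute 46 to minute 51, minute 57 to minute 68, minute 79 to minute 84, minute 88 to minute 98, minute 116 to minute 117

A, merged: minute 21 to minute 35, minute 46 to minute 84, minute 88 to minute 98, minute 116 to minute 117.
B, merged: minute 14 to minute 51, minute 57 to minute 68, minute 79 to minute 123, minute 125 to minute 147.
minute 21 to minute 35 overlaps B on minute 21 to minute 35.
minute 46 to minute 84 overlaps B on minute 46 to minute 51, minute 57 to minute 68, minute 79 to minute 84.
minute 88 to minute 98 overlaps B on minute 88 to minute 98.
minute 116 to minute 117 overlaps B on minute 116 to minute 117.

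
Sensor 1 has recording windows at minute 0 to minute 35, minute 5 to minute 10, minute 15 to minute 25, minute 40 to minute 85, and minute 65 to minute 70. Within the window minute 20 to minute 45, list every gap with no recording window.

minute 35 to minute 40

Covered (merged): minute 0 to minute 35, minute 40 to minute 85.
Gaps within minute 20 to minute 45: minute 35 to minute 40.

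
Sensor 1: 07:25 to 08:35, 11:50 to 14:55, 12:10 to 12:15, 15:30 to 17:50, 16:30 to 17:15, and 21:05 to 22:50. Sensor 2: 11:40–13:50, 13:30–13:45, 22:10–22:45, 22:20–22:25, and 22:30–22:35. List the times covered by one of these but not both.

Merge the first list: 07:25-08:35, 11:50-14:55, 15:30-17:50, 21:05-22:50.
Merge the second list: 11:40-13:50, 22:10-22:45.
A \ B = 07:25-08:35, 13:50-14:55, 15:30-17:50, 21:05-22:10, 22:45-22:50.
B \ A = 11:40-11:50.
Union of the two gives the symmetric difference.

07:25-08:35, 11:40-11:50, 13:50-14:55, 15:30-17:50, 21:05-22:10, 22:45-22:50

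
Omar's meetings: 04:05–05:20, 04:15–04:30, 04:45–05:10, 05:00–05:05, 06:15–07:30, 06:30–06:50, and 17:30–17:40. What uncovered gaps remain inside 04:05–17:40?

05:20–06:15, 07:30–17:30

After merging, the occupied span is 04:05–05:20, 06:15–07:30, 17:30–17:40.
Gaps within 04:05–17:40: 05:20–06:15, 07:30–17:30.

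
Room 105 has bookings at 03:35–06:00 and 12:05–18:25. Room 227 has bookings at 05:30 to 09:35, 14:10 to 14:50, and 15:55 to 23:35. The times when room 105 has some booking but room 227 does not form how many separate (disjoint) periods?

A \ B = 03:35–05:30, 12:05–14:10, 14:50–15:55.
That is 3 disjoint pieces.

3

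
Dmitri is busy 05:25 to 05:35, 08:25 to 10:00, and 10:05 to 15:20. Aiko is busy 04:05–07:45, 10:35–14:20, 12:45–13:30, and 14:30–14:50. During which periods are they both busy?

05:25-05:35, 10:35-14:20, 14:30-14:50

Merge the second list: 04:05-07:45, 10:35-14:20, 14:30-14:50.
05:25-05:35 overlaps B on 05:25-05:35.
08:25-10:00 falls entirely outside B.
10:05-15:20 overlaps B on 10:35-14:20, 14:30-14:50.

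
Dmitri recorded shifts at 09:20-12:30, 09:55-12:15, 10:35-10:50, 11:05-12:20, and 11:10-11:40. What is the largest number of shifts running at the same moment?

At 11:10, 4 of the intervals are simultaneously active.
No point has more.

4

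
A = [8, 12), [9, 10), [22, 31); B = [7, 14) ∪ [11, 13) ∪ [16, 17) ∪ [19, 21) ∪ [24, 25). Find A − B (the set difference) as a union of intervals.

First set merges to [8, 12), [22, 31).
Second set merges to [7, 14), [16, 17), [19, 21), [24, 25).
[8, 12): fully covered by B → removed.
[22, 31) minus B → [22, 24), [25, 31).

[22, 24) ∪ [25, 31)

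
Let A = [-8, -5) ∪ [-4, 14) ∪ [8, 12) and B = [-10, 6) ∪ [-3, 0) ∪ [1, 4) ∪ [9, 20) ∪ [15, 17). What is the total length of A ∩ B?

Merge the first list: [-8, -5), [-4, 14).
Merge the second list: [-10, 6), [9, 20).
A ∩ B = [-8, -5), [-4, 6), [9, 14).
Total: 3 + 10 + 5 = 18.

18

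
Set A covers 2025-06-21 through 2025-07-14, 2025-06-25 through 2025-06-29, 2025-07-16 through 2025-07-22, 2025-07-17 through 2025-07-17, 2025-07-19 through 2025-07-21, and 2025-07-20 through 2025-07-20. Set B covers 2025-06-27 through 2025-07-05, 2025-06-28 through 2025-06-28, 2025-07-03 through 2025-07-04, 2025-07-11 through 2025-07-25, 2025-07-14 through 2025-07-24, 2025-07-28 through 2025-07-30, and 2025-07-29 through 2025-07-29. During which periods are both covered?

A, merged: 2025-06-21 through 2025-07-14, 2025-07-16 through 2025-07-22.
B, merged: 2025-06-27 through 2025-07-05, 2025-07-11 through 2025-07-25, 2025-07-28 through 2025-07-30.
2025-06-21 through 2025-07-14 overlaps B on 2025-06-27 through 2025-07-05, 2025-07-11 through 2025-07-14.
2025-07-16 through 2025-07-22 overlaps B on 2025-07-16 through 2025-07-22.

2025-06-27 through 2025-07-05, 2025-07-11 through 2025-07-14, 2025-07-16 through 2025-07-22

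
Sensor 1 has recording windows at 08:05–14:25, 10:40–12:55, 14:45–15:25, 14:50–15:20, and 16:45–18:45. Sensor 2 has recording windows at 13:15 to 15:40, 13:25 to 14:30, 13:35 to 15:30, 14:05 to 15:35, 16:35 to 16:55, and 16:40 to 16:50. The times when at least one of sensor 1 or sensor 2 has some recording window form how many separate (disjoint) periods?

First set merges to 08:05-14:25, 14:45-15:25, 16:45-18:45.
Second set merges to 13:15-15:40, 16:35-16:55.
A ∪ B = 08:05-15:40, 16:35-18:45.
That is 2 disjoint pieces.

2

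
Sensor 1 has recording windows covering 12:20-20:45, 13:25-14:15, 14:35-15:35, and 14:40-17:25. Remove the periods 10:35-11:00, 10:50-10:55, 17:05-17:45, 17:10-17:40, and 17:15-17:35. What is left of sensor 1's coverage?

First set merges to 12:20–20:45.
Second set merges to 10:35–11:00, 17:05–17:45.
12:20–20:45 minus B → 12:20–17:05, 17:45–20:45.

12:20–17:05, 17:45–20:45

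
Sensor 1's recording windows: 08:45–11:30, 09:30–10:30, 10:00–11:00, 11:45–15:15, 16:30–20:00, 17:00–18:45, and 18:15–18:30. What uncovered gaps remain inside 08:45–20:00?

11:30–11:45, 15:15–16:30

After merging, the occupied span is 08:45–11:30, 11:45–15:15, 16:30–20:00.
Complement within 08:45–20:00: 11:30–11:45, 15:15–16:30.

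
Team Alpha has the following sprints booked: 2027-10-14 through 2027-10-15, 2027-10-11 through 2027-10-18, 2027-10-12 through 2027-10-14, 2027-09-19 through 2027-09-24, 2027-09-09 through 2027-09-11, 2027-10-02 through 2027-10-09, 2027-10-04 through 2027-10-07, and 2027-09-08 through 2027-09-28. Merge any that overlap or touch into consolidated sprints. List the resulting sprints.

2027-09-08 through 2027-09-28, 2027-10-02 through 2027-10-09, 2027-10-11 through 2027-10-18

Sort by start: 2027-09-08 through 2027-09-28, 2027-09-09 through 2027-09-11, 2027-09-19 through 2027-09-24, 2027-10-02 through 2027-10-09, 2027-10-04 through 2027-10-07, 2027-10-11 through 2027-10-18, 2027-10-12 through 2027-10-14, 2027-10-14 through 2027-10-15.
2027-09-09 through 2027-09-11 overlaps/touches 2027-09-08 through 2027-09-28 → extend to 2027-09-08 through 2027-09-28.
2027-09-19 through 2027-09-24 overlaps/touches 2027-09-08 through 2027-09-28 → extend to 2027-09-08 through 2027-09-28.
2027-10-02 through 2027-10-09 is disjoint → start new block.
2027-10-04 through 2027-10-07 overlaps/touches 2027-10-02 through 2027-10-09 → extend to 2027-10-02 through 2027-10-09.
2027-10-11 through 2027-10-18 is disjoint → start new block.
2027-10-12 through 2027-10-14 overlaps/touches 2027-10-11 through 2027-10-18 → extend to 2027-10-11 through 2027-10-18.
2027-10-14 through 2027-10-15 overlaps/touches 2027-10-11 through 2027-10-18 → extend to 2027-10-11 through 2027-10-18.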